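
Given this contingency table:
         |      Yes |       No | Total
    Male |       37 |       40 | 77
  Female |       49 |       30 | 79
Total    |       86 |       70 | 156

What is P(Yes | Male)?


P(Yes | Male) = 37/(37+40) = 37/77

P(Yes|Male) = 37/77 ≈ 48.05%


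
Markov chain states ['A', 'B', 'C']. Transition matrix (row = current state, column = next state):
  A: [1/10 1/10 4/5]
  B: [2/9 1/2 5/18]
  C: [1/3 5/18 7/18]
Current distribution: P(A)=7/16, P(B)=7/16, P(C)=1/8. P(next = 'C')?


P(next=C) = Σᵢ P(now=i)×P(i→C)
= 7/16×4/5 + 7/16×5/18 + 1/8×7/18
= 7/20 + 35/288 + 7/144 = 749/1440

P = 749/1440 ≈ 0.5201


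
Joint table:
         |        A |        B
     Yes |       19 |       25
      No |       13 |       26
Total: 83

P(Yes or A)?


P(Yes∨A) = P(Yes) + P(A) - P(Yes∧A)
= (44 + 32 - 19)/83 = 57/83

P = 57/83 ≈ 68.67%


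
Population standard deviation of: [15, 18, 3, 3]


Mean = 39/4
  (15-39/4)²=441/16
  (18-39/4)²=1089/16
  (3-39/4)²=729/16
  (3-39/4)²=729/16
Σ(x-μ)² = 747/4
σ² = (747/4)/4 = 747/16

σ = √(747/16) ≈ 6.8328


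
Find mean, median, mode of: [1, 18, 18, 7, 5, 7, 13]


Sorted: [1, 5, 7, 7, 13, 18, 18]
Mean = 69/7
Median = 7
Freq: {1: 1, 18: 2, 7: 2, 5: 1, 13: 1}
Mode: [7, 18]

Mean=69/7, Median=7, Mode=[7, 18]


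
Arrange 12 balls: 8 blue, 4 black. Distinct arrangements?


12!/(8!×4!) = 495

495


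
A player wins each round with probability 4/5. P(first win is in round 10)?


Geometric: P(X=10) = (1-p)^(k-1)×p = (1/5)^9×4/5 = 4/9765625

P(X=10) = 4/9765625 ≈ 0.00%


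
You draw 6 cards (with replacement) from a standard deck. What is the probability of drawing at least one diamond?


P(not a diamond) = 39/52 = 3/4
P(none in 6 draws) = (3/4)^6 = 729/4096
P(≥1 diamond) = 1 - 729/4096 = 3367/4096

P = 3367/4096 ≈ 82.20%


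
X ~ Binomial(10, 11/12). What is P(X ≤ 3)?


P(X ≤ 3) = Σ P(X=i) for i=0..3
P(X=0) = 1/61917364224
P(X=1) = 55/30958682112
P(X=2) = 605/6879707136
P(X=3) = 6655/2579890176
Sum = 4591/1719926784

P(X ≤ 3) = 4591/1719926784 ≈ 0.00%


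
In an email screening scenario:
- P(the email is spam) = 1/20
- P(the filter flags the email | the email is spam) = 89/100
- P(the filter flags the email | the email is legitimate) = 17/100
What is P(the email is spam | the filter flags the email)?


Using Bayes' theorem:
P(A|B) = P(B|A)·P(A) / P(B)

P(the filter flags the email) = 89/100 × 1/20 + 17/100 × 19/20
= 89/2000 + 323/2000 = 103/500

P(the email is spam|the filter flags the email) = (89/2000) / (103/500) = 89/412

P(the email is spam|the filter flags the email) = 89/412 ≈ 21.60%


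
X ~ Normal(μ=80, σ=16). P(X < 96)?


z = (96-80)/16 = 1.0
P(Z < 1.0) = 0.8413

P(X < 96) ≈ 0.8413


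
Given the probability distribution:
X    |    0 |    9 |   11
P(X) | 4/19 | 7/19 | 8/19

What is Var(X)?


E[X] = 151/19
E[X²] = 1535/19
Var(X) = E[X²] - (E[X])² = 1535/19 - 22801/361 = 6364/361

Var(X) = 6364/361 ≈ 17.6288


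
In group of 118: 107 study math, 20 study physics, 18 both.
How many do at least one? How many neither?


|A∪B| = 107+20-18 = 109
Neither = 118-109 = 9

At least one: 109; Neither: 9


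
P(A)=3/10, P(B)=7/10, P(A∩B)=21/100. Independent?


P(A)×P(B) = 21/100
P(A∩B) = 21/100
Equal ✓ → Independent

Yes, independent


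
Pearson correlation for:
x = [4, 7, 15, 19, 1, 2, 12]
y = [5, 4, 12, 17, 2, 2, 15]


n=7, Σx=60, Σy=57, Σxy=737, Σx²=800, Σy²=707
r = (7×737 - 60×57)/√((7×800 - 60²)(7×707 - 57²))
= 1739/√(2000×1700) = 1739/√3400000 ≈ 1739/1843.9089 ≈ 0.9431

r ≈ 0.9431


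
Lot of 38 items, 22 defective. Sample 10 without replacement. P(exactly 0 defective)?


Hypergeometric: C(22,0)×C(16,10)/C(38,10)
= 1×8008/472733756 = 182/10743949

P(X=0) = 182/10743949 ≈ 0.00%


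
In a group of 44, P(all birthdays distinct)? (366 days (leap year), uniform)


P(all different) = Π(366-i)/366 for i=0..43
= (366/366)×(365/366)×...×(323/366)
= 0.067633

P ≈ 0.0676 ≈ 6.76%


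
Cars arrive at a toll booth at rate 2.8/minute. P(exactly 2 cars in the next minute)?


Poisson(λ=2.8): P(X=2) = e^(-λ)×λ^k/k!
= e^(-2.8) × 2.8^2 / 2!
≈ 0.06081006263 × 7.84 / 2 ≈ 0.238375

P(X=2) ≈ 0.238375 ≈ 23.84%


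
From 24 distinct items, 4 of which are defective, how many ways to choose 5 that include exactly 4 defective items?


Choose 4 of the 4 defective items and 1 of the other 20 items:
C(4,4)×C(20,1) = 1×20 = 20

20


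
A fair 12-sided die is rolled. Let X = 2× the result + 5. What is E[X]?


E[die] = (1+12)/2 = 13/2
E[X] = 2×13/2 + 5 = 18

E[X] = 18


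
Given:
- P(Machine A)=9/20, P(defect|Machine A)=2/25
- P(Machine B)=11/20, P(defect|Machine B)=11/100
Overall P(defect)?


P(B) = Σ P(B|Aᵢ)×P(Aᵢ)
  2/25×9/20 = 9/250
  11/100×11/20 = 121/2000
Sum = 193/2000

P(defect) = 193/2000 ≈ 9.65%


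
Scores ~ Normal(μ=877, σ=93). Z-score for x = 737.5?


z = (x - μ)/σ = (737.5 - 877)/93 = -1.5

z = -1.5


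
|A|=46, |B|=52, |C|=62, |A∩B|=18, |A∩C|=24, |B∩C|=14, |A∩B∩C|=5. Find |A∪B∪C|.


|A∪B∪C| = 46+52+62-18-24-14+5 = 109

|A∪B∪C| = 109


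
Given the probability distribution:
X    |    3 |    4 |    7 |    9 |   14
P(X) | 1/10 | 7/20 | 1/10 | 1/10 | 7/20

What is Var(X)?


E[X] = 41/5
E[X²] = 881/10
Var(X) = E[X²] - (E[X])² = 881/10 - 1681/25 = 1043/50

Var(X) = 1043/50 ≈ 20.8600


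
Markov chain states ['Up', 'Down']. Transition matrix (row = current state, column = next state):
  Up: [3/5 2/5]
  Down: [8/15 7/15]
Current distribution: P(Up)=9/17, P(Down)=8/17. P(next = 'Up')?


P(next=Up) = Σᵢ P(now=i)×P(i→Up)
= 9/17×3/5 + 8/17×8/15
= 27/85 + 64/255 = 29/51

P = 29/51 ≈ 0.5686


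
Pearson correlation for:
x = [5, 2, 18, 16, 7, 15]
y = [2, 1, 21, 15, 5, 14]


n=6, Σx=63, Σy=58, Σxy=875, Σx²=883, Σy²=892
r = (6×875 - 63×58)/√((6×883 - 63²)(6×892 - 58²))
= 1596/√(1329×1988) = 1596/√2642052 ≈ 1596/1625.4390 ≈ 0.9819

r ≈ 0.9819


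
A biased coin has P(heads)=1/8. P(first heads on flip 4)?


Geometric: P(X=4) = (1-p)^(k-1)×p = (7/8)^3×1/8 = 343/4096

P(X=4) = 343/4096 ≈ 8.37%


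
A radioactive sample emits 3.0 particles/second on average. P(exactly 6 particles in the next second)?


Poisson(λ=3.0): P(X=6) = e^(-λ)×λ^k/k!
= e^(-3.0) × 3.0^6 / 6!
≈ 0.04978706837 × 729 / 720 ≈ 0.050409

P(X=6) ≈ 0.050409 ≈ 5.04%


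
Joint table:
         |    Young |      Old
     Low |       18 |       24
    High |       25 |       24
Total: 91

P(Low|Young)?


P(Low|Young) = 18/(18+25) = 18/43

P = 18/43 ≈ 41.86%


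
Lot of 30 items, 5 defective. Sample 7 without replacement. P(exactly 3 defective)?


Hypergeometric: C(5,3)×C(25,4)/C(30,7)
= 10×12650/2035800 = 1265/20358

P(X=3) = 1265/20358 ≈ 6.21%


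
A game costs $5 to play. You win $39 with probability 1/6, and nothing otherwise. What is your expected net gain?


E[gain] = (39-5)×1/6 + (-5)×5/6
= 17/3 - 25/6 = 3/2

Expected net gain = $3/2 ≈ $1.50


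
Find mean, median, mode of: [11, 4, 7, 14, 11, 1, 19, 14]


Sorted: [1, 4, 7, 11, 11, 14, 14, 19]
Mean = 81/8
Median = 11
Freq: {11: 2, 4: 1, 7: 1, 14: 2, 1: 1, 19: 1}
Mode: [11, 14]

Mean=81/8, Median=11, Mode=[11, 14]


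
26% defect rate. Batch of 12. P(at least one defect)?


P(all good) = (37/50)^12 = 6582952005840035281/244140625000000000000
P(≥1 defect) = 237557672994159964719/244140625000000000000

P = 237557672994159964719/244140625000000000000 ≈ 97.30%


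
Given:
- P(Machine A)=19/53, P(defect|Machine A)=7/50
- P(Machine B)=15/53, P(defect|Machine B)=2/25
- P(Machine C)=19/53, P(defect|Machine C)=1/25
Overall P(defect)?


P(B) = Σ P(B|Aᵢ)×P(Aᵢ)
  7/50×19/53 = 133/2650
  2/25×15/53 = 6/265
  1/25×19/53 = 19/1325
Sum = 231/2650

P(defect) = 231/2650 ≈ 8.72%


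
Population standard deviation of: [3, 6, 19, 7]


Mean = 35/4
  (3-35/4)²=529/16
  (6-35/4)²=121/16
  (19-35/4)²=1681/16
  (7-35/4)²=49/16
Σ(x-μ)² = 595/4
σ² = (595/4)/4 = 595/16

σ = √(595/16) ≈ 6.0982


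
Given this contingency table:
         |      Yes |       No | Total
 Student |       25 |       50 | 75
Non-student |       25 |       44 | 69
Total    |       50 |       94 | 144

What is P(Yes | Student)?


P(Yes | Student) = 25/(25+50) = 25/75 = 1/3

P(Yes|Student) = 1/3 ≈ 33.33%


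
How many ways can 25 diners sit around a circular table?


Circular arrangements of 25 distinct objects: fix one position to break rotational symmetry.
(n-1)! = 24! = 620448401733239439360000

620448401733239439360000


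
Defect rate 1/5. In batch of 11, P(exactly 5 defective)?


Binomial: P(X=5) = C(11,5)×p^5×(1-p)^6
= 462 × 1/3125 × 4096/15625 = 1892352/48828125

P(X=5) = 1892352/48828125 ≈ 3.88%


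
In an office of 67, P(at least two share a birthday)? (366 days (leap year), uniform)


P(all different) = Π(366-i)/366 for i=0..66
= 0.001590
P(match) = 1 - 0.001590 = 0.998410

P ≈ 0.9984 ≈ 99.84%


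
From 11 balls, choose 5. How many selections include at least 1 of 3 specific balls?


Complement: C(11,5) - C(8,5) = 462 - 56 = 406

406


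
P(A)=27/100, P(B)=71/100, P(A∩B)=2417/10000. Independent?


P(A)×P(B) = 1917/10000
P(A∩B) = 2417/10000
Not equal → NOT independent

No, not independent


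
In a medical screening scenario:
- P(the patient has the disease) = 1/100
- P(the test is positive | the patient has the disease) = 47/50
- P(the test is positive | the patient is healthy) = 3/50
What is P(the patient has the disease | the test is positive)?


Using Bayes' theorem:
P(A|B) = P(B|A)·P(A) / P(B)

P(the test is positive) = 47/50 × 1/100 + 3/50 × 99/100
= 47/5000 + 297/5000 = 43/625

P(the patient has the disease|the test is positive) = (47/5000) / (43/625) = 47/344

P(the patient has the disease|the test is positive) = 47/344 ≈ 13.66%


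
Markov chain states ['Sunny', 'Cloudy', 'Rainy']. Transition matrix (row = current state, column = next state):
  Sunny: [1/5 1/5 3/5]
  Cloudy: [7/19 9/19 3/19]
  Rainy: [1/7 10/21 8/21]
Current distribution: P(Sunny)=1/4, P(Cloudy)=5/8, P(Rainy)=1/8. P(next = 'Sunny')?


P(next=Sunny) = Σᵢ P(now=i)×P(i→Sunny)
= 1/4×1/5 + 5/8×7/19 + 1/8×1/7
= 1/20 + 35/152 + 1/56 = 793/2660

P = 793/2660 ≈ 0.2981


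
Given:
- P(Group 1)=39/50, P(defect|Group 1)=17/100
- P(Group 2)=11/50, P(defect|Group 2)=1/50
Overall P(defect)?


P(B) = Σ P(B|Aᵢ)×P(Aᵢ)
  17/100×39/50 = 663/5000
  1/50×11/50 = 11/2500
Sum = 137/1000

P(defect) = 137/1000 ≈ 13.70%


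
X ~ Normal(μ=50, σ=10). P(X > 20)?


z = (20-50)/10 = -3.0
P(X > 20) = 1 - P(Z ≤ -3.0) = 1 - 0.0013 = 0.9987

P(X > 20) ≈ 0.9987


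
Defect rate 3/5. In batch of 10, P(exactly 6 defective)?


Binomial: P(X=6) = C(10,6)×p^6×(1-p)^4
= 210 × 729/15625 × 16/625 = 489888/1953125

P(X=6) = 489888/1953125 ≈ 25.08%


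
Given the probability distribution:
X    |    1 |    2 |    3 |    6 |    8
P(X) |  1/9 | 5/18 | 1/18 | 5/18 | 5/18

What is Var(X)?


E[X] = 85/18
E[X²] = 59/2
Var(X) = E[X²] - (E[X])² = 59/2 - 7225/324 = 2333/324

Var(X) = 2333/324 ≈ 7.2006


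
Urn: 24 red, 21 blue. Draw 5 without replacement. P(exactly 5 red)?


Hypergeometric: C(24,5)×C(21,0)/C(45,5)
= 42504×1/1221759 = 184/5289

P(X=5) = 184/5289 ≈ 3.48%


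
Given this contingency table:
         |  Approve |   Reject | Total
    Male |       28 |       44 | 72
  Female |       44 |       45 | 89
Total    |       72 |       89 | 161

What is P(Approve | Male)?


P(Approve | Male) = 28/(28+44) = 28/72 = 7/18

P(Approve|Male) = 7/18 ≈ 38.89%


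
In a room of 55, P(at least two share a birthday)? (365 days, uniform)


P(all different) = Π(365-i)/365 for i=0..54
= 0.013738
P(match) = 1 - 0.013738 = 0.986262

P ≈ 0.9863 ≈ 98.63%


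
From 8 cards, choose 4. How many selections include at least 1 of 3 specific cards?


Complement: C(8,4) - C(5,4) = 70 - 5 = 65

65


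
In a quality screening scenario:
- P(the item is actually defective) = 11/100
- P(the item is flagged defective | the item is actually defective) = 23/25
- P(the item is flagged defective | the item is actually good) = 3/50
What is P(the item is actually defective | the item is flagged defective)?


Using Bayes' theorem:
P(A|B) = P(B|A)·P(A) / P(B)

P(the item is flagged defective) = 23/25 × 11/100 + 3/50 × 89/100
= 253/2500 + 267/5000 = 773/5000

P(the item is actually defective|the item is flagged defective) = (253/2500) / (773/5000) = 506/773

P(the item is actually defective|the item is flagged defective) = 506/773 ≈ 65.46%


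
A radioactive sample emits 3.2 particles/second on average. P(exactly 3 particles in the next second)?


Poisson(λ=3.2): P(X=3) = e^(-λ)×λ^k/k!
= e^(-3.2) × 3.2^3 / 3!
≈ 0.04076220398 × 32.768 / 6 ≈ 0.222616

P(X=3) ≈ 0.222616 ≈ 22.26%


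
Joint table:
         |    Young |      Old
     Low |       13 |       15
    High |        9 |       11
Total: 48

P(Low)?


P(Low) = (13+15)/48 = 28/48 = 7/12

P(Low) = 7/12 ≈ 58.33%


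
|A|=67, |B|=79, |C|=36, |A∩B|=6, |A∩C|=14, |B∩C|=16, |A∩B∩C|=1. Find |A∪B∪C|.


|A∪B∪C| = 67+79+36-6-14-16+1 = 147

|A∪B∪C| = 147


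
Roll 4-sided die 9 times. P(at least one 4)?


P(no 4)^9 = (3/4)^9 = 19683/262144
P(≥1) = 1 - 19683/262144 = 242461/262144

P = 242461/262144 ≈ 92.49%


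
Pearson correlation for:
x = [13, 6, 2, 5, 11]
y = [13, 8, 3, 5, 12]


n=5, Σx=37, Σy=41, Σxy=380, Σx²=355, Σy²=411
r = (5×380 - 37×41)/√((5×355 - 37²)(5×411 - 41²))
= 383/√(406×374) = 383/√151844 ≈ 383/389.6717 ≈ 0.9829

r ≈ 0.9829


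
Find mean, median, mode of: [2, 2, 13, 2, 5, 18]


Sorted: [2, 2, 2, 5, 13, 18]
Mean = 42/6 = 7
Median = 7/2
Freq: {2: 3, 13: 1, 5: 1, 18: 1}
Mode: [2]

Mean=7, Median=7/2, Mode=2


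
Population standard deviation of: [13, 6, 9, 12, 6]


Mean = 46/5
  (13-46/5)²=361/25
  (6-46/5)²=256/25
  (9-46/5)²=1/25
  (12-46/5)²=196/25
  (6-46/5)²=256/25
Σ(x-μ)² = 214/5
σ² = (214/5)/5 = 214/25

σ = √(214/25) ≈ 2.9257


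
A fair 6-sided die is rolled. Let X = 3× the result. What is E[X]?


E[die] = (1+6)/2 = 7/2
E[X] = 3 × 7/2 = 21/2

E[X] = 21/2


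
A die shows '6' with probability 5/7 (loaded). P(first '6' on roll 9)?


Geometric: P(X=9) = (1-p)^(k-1)×p = (2/7)^8×5/7 = 1280/40353607

P(X=9) = 1280/40353607 ≈ 0.00%


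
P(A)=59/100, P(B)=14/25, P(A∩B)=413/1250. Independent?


P(A)×P(B) = 413/1250
P(A∩B) = 413/1250
Equal ✓ → Independent

Yes, independent


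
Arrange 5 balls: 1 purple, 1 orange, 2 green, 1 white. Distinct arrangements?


5!/(1!×1!×2!×1!) = 60

60


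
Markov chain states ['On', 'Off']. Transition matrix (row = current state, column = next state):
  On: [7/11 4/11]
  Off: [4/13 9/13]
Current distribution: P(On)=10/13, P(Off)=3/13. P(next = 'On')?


P(next=On) = Σᵢ P(now=i)×P(i→On)
= 10/13×7/11 + 3/13×4/13
= 70/143 + 12/169 = 1042/1859

P = 1042/1859 ≈ 0.5605


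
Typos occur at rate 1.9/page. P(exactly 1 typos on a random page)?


Poisson(λ=1.9): P(X=1) = e^(-λ)×λ^k/k!
= e^(-1.9) × 1.9^1 / 1!
≈ 0.1495686192 × 1.9 / 1 ≈ 0.284180

P(X=1) ≈ 0.284180 ≈ 28.42%


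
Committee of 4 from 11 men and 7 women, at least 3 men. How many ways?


Count by #men:
  3M,1W: C(11,3)×C(7,1)=1155
  4M,0W: C(11,4)×C(7,0)=330
Total = 1485

1485


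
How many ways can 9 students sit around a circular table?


Circular arrangements of 9 distinct objects: fix one position to break rotational symmetry.
(n-1)! = 8! = 40320

40320


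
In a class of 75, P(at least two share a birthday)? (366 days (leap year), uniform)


P(all different) = Π(366-i)/366 for i=0..74
= 0.000287
P(match) = 1 - 0.000287 = 0.999713

P ≈ 0.9997 ≈ 99.97%


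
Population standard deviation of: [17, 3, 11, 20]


Mean = 51/4
  (17-51/4)²=289/16
  (3-51/4)²=1521/16
  (11-51/4)²=49/16
  (20-51/4)²=841/16
Σ(x-μ)² = 675/4
σ² = (675/4)/4 = 675/16

σ = √(675/16) ≈ 6.4952


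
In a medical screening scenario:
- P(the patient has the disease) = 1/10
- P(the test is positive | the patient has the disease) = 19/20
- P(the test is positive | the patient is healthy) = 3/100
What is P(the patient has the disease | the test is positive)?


Using Bayes' theorem:
P(A|B) = P(B|A)·P(A) / P(B)

P(the test is positive) = 19/20 × 1/10 + 3/100 × 9/10
= 19/200 + 27/1000 = 61/500

P(the patient has the disease|the test is positive) = (19/200) / (61/500) = 95/122

P(the patient has the disease|the test is positive) = 95/122 ≈ 77.87%


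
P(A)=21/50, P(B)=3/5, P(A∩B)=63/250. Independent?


P(A)×P(B) = 63/250
P(A∩B) = 63/250
Equal ✓ → Independent

Yes, independent


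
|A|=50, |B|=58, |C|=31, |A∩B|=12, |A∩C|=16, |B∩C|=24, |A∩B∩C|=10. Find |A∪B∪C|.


|A∪B∪C| = 50+58+31-12-16-24+10 = 97

|A∪B∪C| = 97


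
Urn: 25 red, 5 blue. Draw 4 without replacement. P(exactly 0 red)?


Hypergeometric: C(25,0)×C(5,4)/C(30,4)
= 1×5/27405 = 1/5481

P(X=0) = 1/5481 ≈ 0.02%


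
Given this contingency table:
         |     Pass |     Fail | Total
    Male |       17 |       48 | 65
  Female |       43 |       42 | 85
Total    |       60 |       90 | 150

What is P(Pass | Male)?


P(Pass | Male) = 17/(17+48) = 17/65

P(Pass|Male) = 17/65 ≈ 26.15%


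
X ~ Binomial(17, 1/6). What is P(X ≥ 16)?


P(X ≥ 16) = Σ P(X=i) for i=16..17
P(X=16) = 85/16926659444736
P(X=17) = 1/16926659444736
Sum = 43/8463329722368

P(X ≥ 16) = 43/8463329722368 ≈ 0.00%


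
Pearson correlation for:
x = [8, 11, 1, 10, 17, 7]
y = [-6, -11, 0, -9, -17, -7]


n=6, Σx=54, Σy=-50, Σxy=-597, Σx²=624, Σy²=576
r = (6×(-597) - 54×(-50))/√((6×624 - 54²)(6×576 - (-50)²))
= -882/√(828×956) = -882/√791568 ≈ -882/889.7011 ≈ -0.9913

r ≈ -0.9913


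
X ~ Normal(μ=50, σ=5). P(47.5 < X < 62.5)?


z₁=(47.5-50)/5=-0.5, z₂=(62.5-50)/5=2.5
P = Φ(2.5) - Φ(-0.5) = 0.993790 - 0.308538 = 0.685252 ≈ 0.6853

P(47.5 < X < 62.5) ≈ 0.6853


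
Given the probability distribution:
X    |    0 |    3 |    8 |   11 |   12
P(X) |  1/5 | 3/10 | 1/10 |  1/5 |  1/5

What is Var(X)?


E[X] = 63/10
E[X²] = 621/10
Var(X) = E[X²] - (E[X])² = 621/10 - 3969/100 = 2241/100

Var(X) = 2241/100 ≈ 22.4100


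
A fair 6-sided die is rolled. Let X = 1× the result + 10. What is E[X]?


E[die] = (1+6)/2 = 7/2
E[X] = 1×7/2 + 10 = 27/2

E[X] = 27/2


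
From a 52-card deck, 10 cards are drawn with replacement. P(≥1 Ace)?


P(not a Ace) = 48/52 = 12/13
P(none in 10 draws) = (12/13)^10 = 61917364224/137858491849
P(≥1 Ace) = 1 - 61917364224/137858491849 = 75941127625/137858491849

P = 75941127625/137858491849 ≈ 55.09%


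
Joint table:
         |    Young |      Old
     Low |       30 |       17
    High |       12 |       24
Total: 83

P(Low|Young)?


P(Low|Young) = 30/(30+12) = 30/42 = 5/7

P = 5/7 ≈ 71.43%


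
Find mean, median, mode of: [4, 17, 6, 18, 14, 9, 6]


Sorted: [4, 6, 6, 9, 14, 17, 18]
Mean = 74/7
Median = 9
Freq: {4: 1, 17: 1, 6: 2, 18: 1, 14: 1, 9: 1}
Mode: [6]

Mean=74/7, Median=9, Mode=6


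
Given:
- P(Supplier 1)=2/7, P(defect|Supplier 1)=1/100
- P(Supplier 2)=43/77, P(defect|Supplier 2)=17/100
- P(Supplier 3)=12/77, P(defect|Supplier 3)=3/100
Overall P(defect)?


P(B) = Σ P(B|Aᵢ)×P(Aᵢ)
  1/100×2/7 = 1/350
  17/100×43/77 = 731/7700
  3/100×12/77 = 9/1925
Sum = 789/7700

P(defect) = 789/7700 ≈ 10.25%


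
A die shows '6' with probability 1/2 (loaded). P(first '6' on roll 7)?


Geometric: P(X=7) = (1-p)^(k-1)×p = (1/2)^6×1/2 = 1/128

P(X=7) = 1/128 ≈ 0.78%


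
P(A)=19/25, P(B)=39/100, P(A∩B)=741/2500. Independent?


P(A)×P(B) = 741/2500
P(A∩B) = 741/2500
Equal ✓ → Independent

Yes, independent


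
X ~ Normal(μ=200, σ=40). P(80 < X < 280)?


z₁=(80-200)/40=-3.0, z₂=(280-200)/40=2.0
P = Φ(2.0) - Φ(-3.0) = 0.977250 - 0.001350 = 0.975900 ≈ 0.9759

P(80 < X < 280) ≈ 0.9759


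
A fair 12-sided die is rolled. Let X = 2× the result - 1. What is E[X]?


E[die] = (1+12)/2 = 13/2
E[X] = 2×13/2 - 1 = 12

E[X] = 12


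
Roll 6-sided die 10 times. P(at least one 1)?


P(no 1)^10 = (5/6)^10 = 9765625/60466176
P(≥1) = 1 - 9765625/60466176 = 50700551/60466176

P = 50700551/60466176 ≈ 83.85%


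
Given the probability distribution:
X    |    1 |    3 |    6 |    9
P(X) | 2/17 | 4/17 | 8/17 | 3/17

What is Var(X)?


E[X] = 89/17
E[X²] = 569/17
Var(X) = E[X²] - (E[X])² = 569/17 - 7921/289 = 1752/289

Var(X) = 1752/289 ≈ 6.0623


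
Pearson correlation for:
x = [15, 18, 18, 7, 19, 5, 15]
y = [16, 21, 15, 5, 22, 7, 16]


n=7, Σx=97, Σy=102, Σxy=1616, Σx²=1533, Σy²=1736
r = (7×1616 - 97×102)/√((7×1533 - 97²)(7×1736 - 102²))
= 1418/√(1322×1748) = 1418/√2310856 ≈ 1418/1520.1500 ≈ 0.9328

r ≈ 0.9328


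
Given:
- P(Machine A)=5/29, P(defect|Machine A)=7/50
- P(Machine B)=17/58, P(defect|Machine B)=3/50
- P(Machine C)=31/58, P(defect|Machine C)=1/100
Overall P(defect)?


P(B) = Σ P(B|Aᵢ)×P(Aᵢ)
  7/50×5/29 = 7/290
  3/50×17/58 = 51/2900
  1/100×31/58 = 31/5800
Sum = 273/5800

P(defect) = 273/5800 ≈ 4.71%


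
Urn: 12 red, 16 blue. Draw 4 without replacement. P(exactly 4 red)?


Hypergeometric: C(12,4)×C(16,0)/C(28,4)
= 495×1/20475 = 11/455

P(X=4) = 11/455 ≈ 2.42%


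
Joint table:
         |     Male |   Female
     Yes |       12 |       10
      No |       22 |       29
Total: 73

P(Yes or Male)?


P(Yes∨Male) = P(Yes) + P(Male) - P(Yes∧Male)
= (22 + 34 - 12)/73 = 44/73

P = 44/73 ≈ 60.27%


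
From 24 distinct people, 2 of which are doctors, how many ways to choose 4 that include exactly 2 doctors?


Choose 2 of the 2 doctors and 2 of the other 22 people:
C(2,2)×C(22,2) = 1×231 = 231

231


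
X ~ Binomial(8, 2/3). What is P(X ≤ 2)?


P(X ≤ 2) = Σ P(X=i) for i=0..2
P(X=0) = 1/6561
P(X=1) = 16/6561
P(X=2) = 112/6561
Sum = 43/2187

P(X ≤ 2) = 43/2187 ≈ 1.97%


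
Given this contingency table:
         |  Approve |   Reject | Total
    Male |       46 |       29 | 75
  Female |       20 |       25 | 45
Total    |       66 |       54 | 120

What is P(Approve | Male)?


P(Approve | Male) = 46/(46+29) = 46/75

P(Approve|Male) = 46/75 ≈ 61.33%


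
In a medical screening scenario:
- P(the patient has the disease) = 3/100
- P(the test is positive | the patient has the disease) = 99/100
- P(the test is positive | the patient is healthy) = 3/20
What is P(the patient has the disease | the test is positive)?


Using Bayes' theorem:
P(A|B) = P(B|A)·P(A) / P(B)

P(the test is positive) = 99/100 × 3/100 + 3/20 × 97/100
= 297/10000 + 291/2000 = 219/1250

P(the patient has the disease|the test is positive) = (297/10000) / (219/1250) = 99/584

P(the patient has the disease|the test is positive) = 99/584 ≈ 16.95%


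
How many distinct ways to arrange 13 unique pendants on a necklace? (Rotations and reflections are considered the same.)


Free circular arrangements: rotations and reflections both identified.
(n-1)!/2 = 12!/2 = 479001600/2 = 239500800

239500800


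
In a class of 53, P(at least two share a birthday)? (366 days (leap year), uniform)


P(all different) = Π(366-i)/366 for i=0..52
= 0.019079
P(match) = 1 - 0.019079 = 0.980921

P ≈ 0.9809 ≈ 98.09%


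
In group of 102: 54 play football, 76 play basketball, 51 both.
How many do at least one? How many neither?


|A∪B| = 54+76-51 = 79
Neither = 102-79 = 23

At least one: 79; Neither: 23


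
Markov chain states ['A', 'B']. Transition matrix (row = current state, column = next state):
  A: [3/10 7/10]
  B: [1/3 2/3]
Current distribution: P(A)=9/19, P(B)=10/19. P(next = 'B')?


P(next=B) = Σᵢ P(now=i)×P(i→B)
= 9/19×7/10 + 10/19×2/3
= 63/190 + 20/57 = 389/570

P = 389/570 ≈ 0.6825


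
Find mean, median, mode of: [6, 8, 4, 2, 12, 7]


Sorted: [2, 4, 6, 7, 8, 12]
Mean = 39/6 = 13/2
Median = 13/2
Freq: {6: 1, 8: 1, 4: 1, 2: 1, 12: 1, 7: 1}
Mode: No mode

Mean=13/2, Median=13/2, Mode=No mode


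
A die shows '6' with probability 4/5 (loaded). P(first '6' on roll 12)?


Geometric: P(X=12) = (1-p)^(k-1)×p = (1/5)^11×4/5 = 4/244140625

P(X=12) = 4/244140625 ≈ 0.00%


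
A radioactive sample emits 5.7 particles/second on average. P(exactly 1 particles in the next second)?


Poisson(λ=5.7): P(X=1) = e^(-λ)×λ^k/k!
= e^(-5.7) × 5.7^1 / 1!
≈ 0.003345965457 × 5.7 / 1 ≈ 0.019072

P(X=1) ≈ 0.019072 ≈ 1.91%


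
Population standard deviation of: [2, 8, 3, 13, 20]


Mean = 46/5
  (2-46/5)²=1296/25
  (8-46/5)²=36/25
  (3-46/5)²=961/25
  (13-46/5)²=361/25
  (20-46/5)²=2916/25
Σ(x-μ)² = 1114/5
σ² = (1114/5)/5 = 1114/25

σ = √(1114/25) ≈ 6.6753


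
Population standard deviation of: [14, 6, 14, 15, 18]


Mean = 67/5
  (14-67/5)²=9/25
  (6-67/5)²=1369/25
  (14-67/5)²=9/25
  (15-67/5)²=64/25
  (18-67/5)²=529/25
Σ(x-μ)² = 396/5
σ² = (396/5)/5 = 396/25

σ = √(396/25) ≈ 3.9799


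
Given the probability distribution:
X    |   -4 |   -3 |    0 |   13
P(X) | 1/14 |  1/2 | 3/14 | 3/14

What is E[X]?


E[X] = Σ x·P(X=x)
= (-4)×(1/14) + (-3)×(1/2) + (0)×(3/14) + (13)×(3/14)
= 1

E[X] = 1


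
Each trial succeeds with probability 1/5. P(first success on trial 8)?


Geometric: P(X=8) = (1-p)^(k-1)×p = (4/5)^7×1/5 = 16384/390625

P(X=8) = 16384/390625 ≈ 4.19%


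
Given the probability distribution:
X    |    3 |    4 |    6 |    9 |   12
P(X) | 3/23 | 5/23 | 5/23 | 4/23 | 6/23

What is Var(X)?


E[X] = 167/23
E[X²] = 1475/23
Var(X) = E[X²] - (E[X])² = 1475/23 - 27889/529 = 6036/529

Var(X) = 6036/529 ≈ 11.4102


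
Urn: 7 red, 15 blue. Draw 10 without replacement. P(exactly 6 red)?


Hypergeometric: C(7,6)×C(15,4)/C(22,10)
= 7×1365/646646 = 105/7106

P(X=6) = 105/7106 ≈ 1.48%


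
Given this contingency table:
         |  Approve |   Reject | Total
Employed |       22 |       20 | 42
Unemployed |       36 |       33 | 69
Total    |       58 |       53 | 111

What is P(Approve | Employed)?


P(Approve | Employed) = 22/(22+20) = 22/42 = 11/21

P(Approve|Employed) = 11/21 ≈ 52.38%


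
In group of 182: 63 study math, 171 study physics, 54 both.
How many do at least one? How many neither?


|A∪B| = 63+171-54 = 180
Neither = 182-180 = 2

At least one: 180; Neither: 2


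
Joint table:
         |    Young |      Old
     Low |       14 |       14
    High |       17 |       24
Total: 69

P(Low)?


P(Low) = (14+14)/69 = 28/69

P(Low) = 28/69 ≈ 40.58%


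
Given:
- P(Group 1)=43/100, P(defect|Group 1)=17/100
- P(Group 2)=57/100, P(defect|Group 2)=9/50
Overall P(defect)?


P(B) = Σ P(B|Aᵢ)×P(Aᵢ)
  17/100×43/100 = 731/10000
  9/50×57/100 = 513/5000
Sum = 1757/10000

P(defect) = 1757/10000 ≈ 17.57%


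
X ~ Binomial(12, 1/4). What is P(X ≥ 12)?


P(X ≥ 12) = Σ P(X=i) for i=12..12
P(X=12) = 1/16777216
Sum = 1/16777216

P(X ≥ 12) = 1/16777216 ≈ 0.00%


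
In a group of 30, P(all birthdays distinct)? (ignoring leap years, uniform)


P(all different) = Π(365-i)/365 for i=0..29
= (365/365)×(364/365)×...×(336/365)
= 0.293684

P ≈ 0.2937 ≈ 29.37%


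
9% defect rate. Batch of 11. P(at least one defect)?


P(all good) = (91/100)^11 = 3543686674874777831491/10000000000000000000000
P(≥1 defect) = 6456313325125222168509/10000000000000000000000

P = 6456313325125222168509/10000000000000000000000 ≈ 64.56%


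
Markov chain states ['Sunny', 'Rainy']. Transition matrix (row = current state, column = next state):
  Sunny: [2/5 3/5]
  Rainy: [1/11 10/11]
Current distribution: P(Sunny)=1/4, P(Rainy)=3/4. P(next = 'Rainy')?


P(next=Rainy) = Σᵢ P(now=i)×P(i→Rainy)
= 1/4×3/5 + 3/4×10/11
= 3/20 + 15/22 = 183/220

P = 183/220 ≈ 0.8318


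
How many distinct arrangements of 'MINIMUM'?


Letters: 7, freq: {'M': 3, 'I': 2, 'N': 1, 'U': 1}
7!/(3!×2!×1!×1!) = 5040/12 = 420

420


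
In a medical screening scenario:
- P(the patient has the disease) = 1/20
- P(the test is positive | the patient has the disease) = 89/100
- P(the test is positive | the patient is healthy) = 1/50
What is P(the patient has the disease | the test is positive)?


Using Bayes' theorem:
P(A|B) = P(B|A)·P(A) / P(B)

P(the test is positive) = 89/100 × 1/20 + 1/50 × 19/20
= 89/2000 + 19/1000 = 127/2000

P(the patient has the disease|the test is positive) = (89/2000) / (127/2000) = 89/127

P(the patient has the disease|the test is positive) = 89/127 ≈ 70.08%


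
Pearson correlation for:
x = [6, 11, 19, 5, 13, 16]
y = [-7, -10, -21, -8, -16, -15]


n=6, Σx=70, Σy=-77, Σxy=-1039, Σx²=968, Σy²=1135
r = (6×(-1039) - 70×(-77))/√((6×968 - 70²)(6×1135 - (-77)²))
= -844/√(908×881) = -844/√799948 ≈ -844/894.3981 ≈ -0.9437

r ≈ -0.9437


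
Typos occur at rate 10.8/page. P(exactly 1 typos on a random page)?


Poisson(λ=10.8): P(X=1) = e^(-λ)×λ^k/k!
= e^(-10.8) × 10.8^1 / 1!
≈ 2.039950341e-05 × 10.8 / 1 ≈ 0.000220

P(X=1) ≈ 0.000220 ≈ 0.02%


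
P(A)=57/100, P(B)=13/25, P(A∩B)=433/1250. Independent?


P(A)×P(B) = 741/2500
P(A∩B) = 433/1250
Not equal → NOT independent

No, not independent


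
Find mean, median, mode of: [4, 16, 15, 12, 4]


Sorted: [4, 4, 12, 15, 16]
Mean = 51/5
Median = 12
Freq: {4: 2, 16: 1, 15: 1, 12: 1}
Mode: [4]

Mean=51/5, Median=12, Mode=4


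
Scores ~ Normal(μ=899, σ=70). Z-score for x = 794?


z = (x - μ)/σ = (794 - 899)/70 = -1.5

z = -1.5


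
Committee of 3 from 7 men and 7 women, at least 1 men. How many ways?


Count by #men:
  1M,2W: C(7,1)×C(7,2)=147
  2M,1W: C(7,2)×C(7,1)=147
  3M,0W: C(7,3)×C(7,0)=35
Total = 329

329


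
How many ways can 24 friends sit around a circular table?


Circular arrangements of 24 distinct objects: fix one position to break rotational symmetry.
(n-1)! = 23! = 25852016738884976640000

25852016738884976640000


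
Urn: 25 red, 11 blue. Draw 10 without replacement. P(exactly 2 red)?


Hypergeometric: C(25,2)×C(11,8)/C(36,10)
= 300×165/254186856 = 125/641886

P(X=2) = 125/641886 ≈ 0.02%


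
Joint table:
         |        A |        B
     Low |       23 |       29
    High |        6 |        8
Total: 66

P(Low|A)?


P(Low|A) = 23/(23+6) = 23/29

P = 23/29 ≈ 79.31%


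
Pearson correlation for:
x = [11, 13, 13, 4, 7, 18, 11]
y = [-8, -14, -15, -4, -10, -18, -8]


n=7, Σx=77, Σy=-77, Σxy=-963, Σx²=969, Σy²=989
r = (7×(-963) - 77×(-77))/√((7×969 - 77²)(7×989 - (-77)²))
= -812/√(854×994) = -812/√848876 ≈ -812/921.3447 ≈ -0.8813

r ≈ -0.8813


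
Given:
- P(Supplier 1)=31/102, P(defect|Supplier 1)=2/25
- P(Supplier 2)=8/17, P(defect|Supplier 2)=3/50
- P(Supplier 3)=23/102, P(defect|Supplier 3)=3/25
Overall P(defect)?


P(B) = Σ P(B|Aᵢ)×P(Aᵢ)
  2/25×31/102 = 31/1275
  3/50×8/17 = 12/425
  3/25×23/102 = 23/850
Sum = 203/2550

P(defect) = 203/2550 ≈ 7.96%


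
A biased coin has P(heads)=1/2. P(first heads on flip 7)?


Geometric: P(X=7) = (1-p)^(k-1)×p = (1/2)^6×1/2 = 1/128

P(X=7) = 1/128 ≈ 0.78%


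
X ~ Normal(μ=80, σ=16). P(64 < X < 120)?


z₁=(64-80)/16=-1.0, z₂=(120-80)/16=2.5
P = Φ(2.5) - Φ(-1.0) = 0.993790 - 0.158655 = 0.835135 ≈ 0.8351

P(64 < X < 120) ≈ 0.8351


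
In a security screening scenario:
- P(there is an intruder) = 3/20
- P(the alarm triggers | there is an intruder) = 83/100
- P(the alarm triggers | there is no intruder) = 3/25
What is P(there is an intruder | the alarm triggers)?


Using Bayes' theorem:
P(A|B) = P(B|A)·P(A) / P(B)

P(the alarm triggers) = 83/100 × 3/20 + 3/25 × 17/20
= 249/2000 + 51/500 = 453/2000

P(there is an intruder|the alarm triggers) = (249/2000) / (453/2000) = 83/151

P(there is an intruder|the alarm triggers) = 83/151 ≈ 54.97%


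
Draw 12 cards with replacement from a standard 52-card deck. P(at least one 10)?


P(not a 10) = 48/52 = 12/13
P(none in 12 draws) = (12/13)^12 = 8916100448256/23298085122481
P(≥1 10) = 1 - 8916100448256/23298085122481 = 14381984674225/23298085122481

P = 14381984674225/23298085122481 ≈ 61.73%


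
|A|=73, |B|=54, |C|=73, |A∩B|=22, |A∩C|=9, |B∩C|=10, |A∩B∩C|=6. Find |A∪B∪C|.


|A∪B∪C| = 73+54+73-22-9-10+6 = 165

|A∪B∪C| = 165


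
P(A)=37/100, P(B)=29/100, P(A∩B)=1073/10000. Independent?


P(A)×P(B) = 1073/10000
P(A∩B) = 1073/10000
Equal ✓ → Independent

Yes, independent


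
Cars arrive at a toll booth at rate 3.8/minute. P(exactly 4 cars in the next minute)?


Poisson(λ=3.8): P(X=4) = e^(-λ)×λ^k/k!
= e^(-3.8) × 3.8^4 / 4!
≈ 0.02237077186 × 208.5136 / 24 ≈ 0.194359

P(X=4) ≈ 0.194359 ≈ 19.44%


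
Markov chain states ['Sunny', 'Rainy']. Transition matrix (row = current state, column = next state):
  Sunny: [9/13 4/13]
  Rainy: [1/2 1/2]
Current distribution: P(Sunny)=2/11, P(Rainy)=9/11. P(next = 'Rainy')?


P(next=Rainy) = Σᵢ P(now=i)×P(i→Rainy)
= 2/11×4/13 + 9/11×1/2
= 8/143 + 9/22 = 133/286

P = 133/286 ≈ 0.4650


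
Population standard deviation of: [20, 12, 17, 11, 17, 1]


Mean = 78/6 = 13
  (20-13)²=49
  (12-13)²=1
  (17-13)²=16
  (11-13)²=4
  (17-13)²=16
  (1-13)²=144
Σ(x-μ)² = 230
σ² = 230/6 = 115/3

σ = √(115/3) ≈ 6.1914


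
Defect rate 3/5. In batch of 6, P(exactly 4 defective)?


Binomial: P(X=4) = C(6,4)×p^4×(1-p)^2
= 15 × 81/625 × 4/25 = 972/3125

P(X=4) = 972/3125 ≈ 31.10%


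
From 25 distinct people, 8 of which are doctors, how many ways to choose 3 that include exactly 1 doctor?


Choose 1 of the 8 doctors and 2 of the other 17 people:
C(8,1)×C(17,2) = 8×136 = 1088

1088


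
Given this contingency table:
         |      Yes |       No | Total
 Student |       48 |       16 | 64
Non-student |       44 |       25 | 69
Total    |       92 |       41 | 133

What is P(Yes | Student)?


P(Yes | Student) = 48/(48+16) = 48/64 = 3/4

P(Yes|Student) = 3/4 ≈ 75.00%


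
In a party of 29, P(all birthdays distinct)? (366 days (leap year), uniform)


P(all different) = Π(366-i)/366 for i=0..28
= (366/366)×(365/366)×...×(338/366)
= 0.320056

P ≈ 0.3201 ≈ 32.01%


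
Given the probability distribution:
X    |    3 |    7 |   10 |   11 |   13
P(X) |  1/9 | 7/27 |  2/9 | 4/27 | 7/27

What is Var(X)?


E[X] = 253/27
E[X²] = 293/3
Var(X) = E[X²] - (E[X])² = 293/3 - 64009/729 = 7190/729

Var(X) = 7190/729 ≈ 9.8628


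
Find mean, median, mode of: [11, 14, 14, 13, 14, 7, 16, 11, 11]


Sorted: [7, 11, 11, 11, 13, 14, 14, 14, 16]
Mean = 111/9 = 37/3
Median = 13
Freq: {11: 3, 14: 3, 13: 1, 7: 1, 16: 1}
Mode: [11, 14]

Mean=37/3, Median=13, Mode=[11, 14]


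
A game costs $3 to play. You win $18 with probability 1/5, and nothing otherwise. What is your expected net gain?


E[gain] = (18-3)×1/5 + (-3)×4/5
= 3 - 12/5 = 3/5

Expected net gain = $3/5 ≈ $0.60


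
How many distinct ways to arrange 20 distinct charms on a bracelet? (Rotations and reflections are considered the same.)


Free circular arrangements: rotations and reflections both identified.
(n-1)!/2 = 19!/2 = 121645100408832000/2 = 60822550204416000

60822550204416000


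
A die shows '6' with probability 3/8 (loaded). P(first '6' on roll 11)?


Geometric: P(X=11) = (1-p)^(k-1)×p = (5/8)^10×3/8 = 29296875/8589934592

P(X=11) = 29296875/8589934592 ≈ 0.34%


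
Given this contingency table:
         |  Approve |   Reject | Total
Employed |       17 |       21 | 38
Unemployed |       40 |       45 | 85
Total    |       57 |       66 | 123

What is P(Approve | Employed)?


P(Approve | Employed) = 17/(17+21) = 17/38

P(Approve|Employed) = 17/38 ≈ 44.74%


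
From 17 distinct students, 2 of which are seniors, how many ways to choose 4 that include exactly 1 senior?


Choose 1 of the 2 seniors and 3 of the other 15 students:
C(2,1)×C(15,3) = 2×455 = 910

910


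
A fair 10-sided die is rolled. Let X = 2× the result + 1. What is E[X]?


E[die] = (1+10)/2 = 11/2
E[X] = 2×11/2 + 1 = 12

E[X] = 12


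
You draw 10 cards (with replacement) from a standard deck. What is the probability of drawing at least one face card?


P(not a face card) = 40/52 = 10/13
P(none in 10 draws) = (10/13)^10 = 10000000000/137858491849
P(≥1 face card) = 1 - 10000000000/137858491849 = 127858491849/137858491849

P = 127858491849/137858491849 ≈ 92.75%


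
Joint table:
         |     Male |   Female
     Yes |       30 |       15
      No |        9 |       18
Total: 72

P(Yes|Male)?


P(Yes|Male) = 30/(30+9) = 30/39 = 10/13

P = 10/13 ≈ 76.92%


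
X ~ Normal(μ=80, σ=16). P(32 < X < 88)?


z₁=(32-80)/16=-3.0, z₂=(88-80)/16=0.5
P = Φ(0.5) - Φ(-3.0) = 0.691462 - 0.001350 = 0.690112 ≈ 0.6901

P(32 < X < 88) ≈ 0.6901


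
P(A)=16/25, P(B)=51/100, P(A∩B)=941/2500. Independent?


P(A)×P(B) = 204/625
P(A∩B) = 941/2500
Not equal → NOT independent

No, not independent


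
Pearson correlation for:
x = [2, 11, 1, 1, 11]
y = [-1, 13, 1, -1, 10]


n=5, Σx=26, Σy=22, Σxy=251, Σx²=248, Σy²=272
r = (5×251 - 26×22)/√((5×248 - 26²)(5×272 - 22²))
= 683/√(564×876) = 683/√494064 ≈ 683/702.8969 ≈ 0.9717

r ≈ 0.9717


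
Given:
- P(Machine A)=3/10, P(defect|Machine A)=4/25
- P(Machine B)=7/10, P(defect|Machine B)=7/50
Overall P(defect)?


P(B) = Σ P(B|Aᵢ)×P(Aᵢ)
  4/25×3/10 = 6/125
  7/50×7/10 = 49/500
Sum = 73/500

P(defect) = 73/500 ≈ 14.60%


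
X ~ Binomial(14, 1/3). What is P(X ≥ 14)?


P(X ≥ 14) = Σ P(X=i) for i=14..14
P(X=14) = 1/4782969
Sum = 1/4782969

P(X ≥ 14) = 1/4782969 ≈ 0.00%


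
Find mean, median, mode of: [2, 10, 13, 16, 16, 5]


Sorted: [2, 5, 10, 13, 16, 16]
Mean = 62/6 = 31/3
Median = 23/2
Freq: {2: 1, 10: 1, 13: 1, 16: 2, 5: 1}
Mode: [16]

Mean=31/3, Median=23/2, Mode=16


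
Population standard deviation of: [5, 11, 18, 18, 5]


Mean = 57/5
  (5-57/5)²=1024/25
  (11-57/5)²=4/25
  (18-57/5)²=1089/25
  (18-57/5)²=1089/25
  (5-57/5)²=1024/25
Σ(x-μ)² = 846/5
σ² = (846/5)/5 = 846/25

σ = √(846/25) ≈ 5.8172


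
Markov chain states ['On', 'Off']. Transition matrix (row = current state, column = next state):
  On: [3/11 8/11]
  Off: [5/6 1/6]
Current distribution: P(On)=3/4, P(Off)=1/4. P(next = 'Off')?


P(next=Off) = Σᵢ P(now=i)×P(i→Off)
= 3/4×8/11 + 1/4×1/6
= 6/11 + 1/24 = 155/264

P = 155/264 ≈ 0.5871


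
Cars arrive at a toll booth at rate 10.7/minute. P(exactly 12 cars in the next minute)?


Poisson(λ=10.7): P(X=12) = e^(-λ)×λ^k/k!
= e^(-10.7) × 10.7^12 / 12!
≈ 2.254493791e-05 × 2.25219158896e+12 / 479001600 ≈ 0.106003

P(X=12) ≈ 0.106003 ≈ 10.60%


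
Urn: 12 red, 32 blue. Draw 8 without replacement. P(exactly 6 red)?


Hypergeometric: C(12,6)×C(32,2)/C(44,8)
= 924×496/177232627 = 41664/16112057

P(X=6) = 41664/16112057 ≈ 0.26%


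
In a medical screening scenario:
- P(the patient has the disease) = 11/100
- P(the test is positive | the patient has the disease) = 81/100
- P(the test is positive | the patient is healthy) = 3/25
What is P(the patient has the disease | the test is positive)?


Using Bayes' theorem:
P(A|B) = P(B|A)·P(A) / P(B)

P(the test is positive) = 81/100 × 11/100 + 3/25 × 89/100
= 891/10000 + 267/2500 = 1959/10000

P(the patient has the disease|the test is positive) = (891/10000) / (1959/10000) = 297/653

P(the patient has the disease|the test is positive) = 297/653 ≈ 45.48%
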